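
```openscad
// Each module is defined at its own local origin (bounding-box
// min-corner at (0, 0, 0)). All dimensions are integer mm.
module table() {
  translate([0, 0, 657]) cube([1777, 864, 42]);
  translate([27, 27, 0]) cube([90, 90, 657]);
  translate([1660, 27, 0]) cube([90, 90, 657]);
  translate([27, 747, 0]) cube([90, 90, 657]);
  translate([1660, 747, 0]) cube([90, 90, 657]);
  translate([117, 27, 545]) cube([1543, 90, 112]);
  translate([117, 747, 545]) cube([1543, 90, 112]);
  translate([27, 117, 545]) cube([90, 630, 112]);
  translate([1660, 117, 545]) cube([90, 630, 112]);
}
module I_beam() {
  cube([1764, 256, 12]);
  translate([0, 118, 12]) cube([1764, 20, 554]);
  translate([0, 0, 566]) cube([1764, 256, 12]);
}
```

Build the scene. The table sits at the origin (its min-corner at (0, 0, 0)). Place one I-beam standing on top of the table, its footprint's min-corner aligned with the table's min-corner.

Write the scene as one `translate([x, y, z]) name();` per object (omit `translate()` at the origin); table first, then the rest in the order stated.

table();
translate([0, 0, 699]) I_beam();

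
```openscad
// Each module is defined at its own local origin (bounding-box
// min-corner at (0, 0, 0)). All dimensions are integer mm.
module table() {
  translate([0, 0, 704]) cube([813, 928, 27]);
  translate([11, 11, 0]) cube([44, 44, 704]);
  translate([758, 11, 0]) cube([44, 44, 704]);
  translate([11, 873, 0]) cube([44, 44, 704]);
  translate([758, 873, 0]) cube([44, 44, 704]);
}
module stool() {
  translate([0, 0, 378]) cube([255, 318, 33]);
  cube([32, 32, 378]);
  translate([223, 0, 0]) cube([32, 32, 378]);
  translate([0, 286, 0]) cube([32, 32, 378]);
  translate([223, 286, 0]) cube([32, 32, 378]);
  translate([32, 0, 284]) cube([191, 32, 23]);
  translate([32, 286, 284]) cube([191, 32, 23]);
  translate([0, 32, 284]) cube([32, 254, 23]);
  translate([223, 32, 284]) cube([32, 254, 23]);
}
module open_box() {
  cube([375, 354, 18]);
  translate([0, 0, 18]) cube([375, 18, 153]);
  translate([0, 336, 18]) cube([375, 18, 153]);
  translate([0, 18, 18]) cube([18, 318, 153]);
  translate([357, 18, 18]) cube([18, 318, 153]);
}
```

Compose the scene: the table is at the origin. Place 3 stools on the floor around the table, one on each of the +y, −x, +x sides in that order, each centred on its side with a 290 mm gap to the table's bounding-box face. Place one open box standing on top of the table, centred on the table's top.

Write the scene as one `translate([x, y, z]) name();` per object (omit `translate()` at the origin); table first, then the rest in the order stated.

table();
translate([279, 1218, 0]) stool();
translate([-545, 305, 0]) stool();
translate([1103, 305, 0]) stool();
translate([219, 287, 731]) open_box();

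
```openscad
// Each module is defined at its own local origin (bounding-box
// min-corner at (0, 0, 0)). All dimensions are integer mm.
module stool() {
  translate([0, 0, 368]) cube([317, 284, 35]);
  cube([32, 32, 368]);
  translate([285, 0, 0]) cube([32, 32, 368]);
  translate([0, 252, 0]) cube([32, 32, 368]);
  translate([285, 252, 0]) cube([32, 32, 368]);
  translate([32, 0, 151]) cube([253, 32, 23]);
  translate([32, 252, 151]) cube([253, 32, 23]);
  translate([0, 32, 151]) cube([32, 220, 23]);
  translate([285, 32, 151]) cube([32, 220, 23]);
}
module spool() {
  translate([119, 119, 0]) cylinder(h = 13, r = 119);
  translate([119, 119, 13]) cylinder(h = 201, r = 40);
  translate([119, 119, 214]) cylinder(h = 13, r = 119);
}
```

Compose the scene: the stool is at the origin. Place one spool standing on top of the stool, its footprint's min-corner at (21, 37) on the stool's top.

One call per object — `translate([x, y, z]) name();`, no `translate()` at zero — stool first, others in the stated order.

stool();
translate([21, 37, 403]) spool();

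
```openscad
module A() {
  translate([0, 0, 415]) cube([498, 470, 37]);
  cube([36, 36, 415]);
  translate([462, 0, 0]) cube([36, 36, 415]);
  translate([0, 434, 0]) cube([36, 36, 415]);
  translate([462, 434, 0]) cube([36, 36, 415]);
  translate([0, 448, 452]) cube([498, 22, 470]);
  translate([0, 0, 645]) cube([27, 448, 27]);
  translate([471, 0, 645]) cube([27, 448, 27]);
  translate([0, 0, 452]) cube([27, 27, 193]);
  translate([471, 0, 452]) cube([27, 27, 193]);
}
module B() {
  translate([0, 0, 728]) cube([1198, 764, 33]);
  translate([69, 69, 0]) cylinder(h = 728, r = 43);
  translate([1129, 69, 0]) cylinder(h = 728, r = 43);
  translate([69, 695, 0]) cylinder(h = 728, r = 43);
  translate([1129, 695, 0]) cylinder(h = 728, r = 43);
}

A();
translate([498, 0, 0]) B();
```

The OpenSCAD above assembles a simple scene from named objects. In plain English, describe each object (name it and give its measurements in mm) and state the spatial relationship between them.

A is a chair. The seat is a 498×470×37 mm slab with its top at z = 452 mm, on four 36×36 mm corner legs (flush with the seat edges, standing on z = 0). A flat backrest 22 mm thick, 470 mm tall, spans the full seat width and rises from the seat top along its +y edge, rear face flush with the rear of the seat. Two armrests of 27×27 mm section run along each side from the seat's front edge to the front of the backrest, top faces 220 mm above the seat top and outer faces flush with the seat's x-edges; a 27×27 mm post under the front of each armrest stands on the seat at the front corner.

B is a rectangular dining table. The top is 1198×764×33 mm with its upper surface at z = 761 mm. It stands on four round legs of 86 mm diameter, each leg's bounding box inset 26 mm from the nearest pair of top edges, running from the floor to the underside of the top.

The table is against the chair's +x side, with their −y faces flush.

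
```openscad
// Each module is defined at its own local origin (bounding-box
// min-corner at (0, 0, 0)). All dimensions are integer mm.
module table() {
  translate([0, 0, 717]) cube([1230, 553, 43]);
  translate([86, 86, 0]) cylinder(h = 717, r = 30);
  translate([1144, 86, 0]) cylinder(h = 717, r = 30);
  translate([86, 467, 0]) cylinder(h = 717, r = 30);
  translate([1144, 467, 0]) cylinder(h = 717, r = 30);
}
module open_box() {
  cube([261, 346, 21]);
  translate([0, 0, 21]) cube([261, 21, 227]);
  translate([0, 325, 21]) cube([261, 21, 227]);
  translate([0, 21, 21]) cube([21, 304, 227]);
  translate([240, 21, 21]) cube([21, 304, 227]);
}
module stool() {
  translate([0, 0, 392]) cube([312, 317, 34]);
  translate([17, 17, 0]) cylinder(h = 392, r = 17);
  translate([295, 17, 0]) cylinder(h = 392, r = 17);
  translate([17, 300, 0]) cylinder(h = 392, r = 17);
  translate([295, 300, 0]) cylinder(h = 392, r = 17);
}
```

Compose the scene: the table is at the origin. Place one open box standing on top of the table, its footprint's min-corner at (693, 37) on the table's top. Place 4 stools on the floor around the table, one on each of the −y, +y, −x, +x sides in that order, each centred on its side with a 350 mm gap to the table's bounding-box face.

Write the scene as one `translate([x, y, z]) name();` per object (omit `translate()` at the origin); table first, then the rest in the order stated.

table();
translate([693, 37, 760]) open_box();
translate([459, -667, 0]) stool();
translate([459, 903, 0]) stool();
translate([-662, 118, 0]) stool();
translate([1580, 118, 0]) stool();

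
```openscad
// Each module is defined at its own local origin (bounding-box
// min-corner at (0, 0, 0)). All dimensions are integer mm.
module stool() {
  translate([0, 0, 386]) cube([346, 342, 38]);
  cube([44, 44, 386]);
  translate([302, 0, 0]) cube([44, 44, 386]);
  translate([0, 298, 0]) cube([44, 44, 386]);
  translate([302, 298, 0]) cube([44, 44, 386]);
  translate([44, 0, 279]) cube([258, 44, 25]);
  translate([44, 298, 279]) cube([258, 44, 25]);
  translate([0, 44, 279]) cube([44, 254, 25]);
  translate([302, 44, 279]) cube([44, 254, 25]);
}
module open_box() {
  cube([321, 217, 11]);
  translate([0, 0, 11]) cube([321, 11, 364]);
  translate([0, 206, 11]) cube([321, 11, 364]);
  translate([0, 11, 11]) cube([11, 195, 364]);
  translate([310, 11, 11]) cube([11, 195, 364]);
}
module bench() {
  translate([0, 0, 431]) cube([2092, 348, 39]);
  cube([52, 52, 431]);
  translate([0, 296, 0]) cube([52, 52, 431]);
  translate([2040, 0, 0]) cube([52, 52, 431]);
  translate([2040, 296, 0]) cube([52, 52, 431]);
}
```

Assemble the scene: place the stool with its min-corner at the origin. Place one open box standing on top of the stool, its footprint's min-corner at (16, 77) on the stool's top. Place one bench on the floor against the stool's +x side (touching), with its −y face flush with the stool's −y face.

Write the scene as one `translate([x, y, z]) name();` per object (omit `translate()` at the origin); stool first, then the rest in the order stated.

stool();
translate([16, 77, 424]) open_box();
translate([346, 0, 0]) bench();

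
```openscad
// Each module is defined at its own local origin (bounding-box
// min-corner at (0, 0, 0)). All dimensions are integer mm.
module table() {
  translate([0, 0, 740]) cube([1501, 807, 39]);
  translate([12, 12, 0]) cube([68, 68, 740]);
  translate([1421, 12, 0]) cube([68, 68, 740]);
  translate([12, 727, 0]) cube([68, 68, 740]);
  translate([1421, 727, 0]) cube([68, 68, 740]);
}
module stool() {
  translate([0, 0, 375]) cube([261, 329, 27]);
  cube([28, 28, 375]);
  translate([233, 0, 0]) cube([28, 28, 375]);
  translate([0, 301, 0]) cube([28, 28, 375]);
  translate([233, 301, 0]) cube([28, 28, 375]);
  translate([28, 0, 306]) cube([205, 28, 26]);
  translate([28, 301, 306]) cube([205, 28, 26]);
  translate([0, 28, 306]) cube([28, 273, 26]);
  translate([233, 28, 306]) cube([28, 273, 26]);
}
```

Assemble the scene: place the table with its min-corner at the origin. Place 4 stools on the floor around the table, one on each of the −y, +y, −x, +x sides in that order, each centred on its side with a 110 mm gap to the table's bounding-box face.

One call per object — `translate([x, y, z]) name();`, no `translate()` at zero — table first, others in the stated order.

table();
translate([620, -439, 0]) stool();
translate([620, 917, 0]) stool();
translate([-371, 239, 0]) stool();
translate([1611, 239, 0]) stool();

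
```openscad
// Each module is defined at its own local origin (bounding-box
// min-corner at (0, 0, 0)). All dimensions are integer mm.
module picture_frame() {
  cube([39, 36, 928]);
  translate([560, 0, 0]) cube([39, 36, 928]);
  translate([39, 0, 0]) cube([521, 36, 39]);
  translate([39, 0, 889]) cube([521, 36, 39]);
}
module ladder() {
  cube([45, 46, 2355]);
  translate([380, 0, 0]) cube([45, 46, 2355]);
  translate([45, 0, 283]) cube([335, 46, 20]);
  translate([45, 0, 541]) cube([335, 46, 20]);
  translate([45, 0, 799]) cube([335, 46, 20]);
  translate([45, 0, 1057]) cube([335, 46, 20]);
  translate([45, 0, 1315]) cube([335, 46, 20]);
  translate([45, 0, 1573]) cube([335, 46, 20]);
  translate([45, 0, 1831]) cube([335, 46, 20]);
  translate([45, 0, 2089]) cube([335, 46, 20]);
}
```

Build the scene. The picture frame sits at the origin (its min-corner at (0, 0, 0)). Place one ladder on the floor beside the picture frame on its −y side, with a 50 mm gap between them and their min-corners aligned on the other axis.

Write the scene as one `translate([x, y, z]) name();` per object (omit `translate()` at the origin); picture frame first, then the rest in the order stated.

picture_frame();
translate([0, -96, 0]) ladder();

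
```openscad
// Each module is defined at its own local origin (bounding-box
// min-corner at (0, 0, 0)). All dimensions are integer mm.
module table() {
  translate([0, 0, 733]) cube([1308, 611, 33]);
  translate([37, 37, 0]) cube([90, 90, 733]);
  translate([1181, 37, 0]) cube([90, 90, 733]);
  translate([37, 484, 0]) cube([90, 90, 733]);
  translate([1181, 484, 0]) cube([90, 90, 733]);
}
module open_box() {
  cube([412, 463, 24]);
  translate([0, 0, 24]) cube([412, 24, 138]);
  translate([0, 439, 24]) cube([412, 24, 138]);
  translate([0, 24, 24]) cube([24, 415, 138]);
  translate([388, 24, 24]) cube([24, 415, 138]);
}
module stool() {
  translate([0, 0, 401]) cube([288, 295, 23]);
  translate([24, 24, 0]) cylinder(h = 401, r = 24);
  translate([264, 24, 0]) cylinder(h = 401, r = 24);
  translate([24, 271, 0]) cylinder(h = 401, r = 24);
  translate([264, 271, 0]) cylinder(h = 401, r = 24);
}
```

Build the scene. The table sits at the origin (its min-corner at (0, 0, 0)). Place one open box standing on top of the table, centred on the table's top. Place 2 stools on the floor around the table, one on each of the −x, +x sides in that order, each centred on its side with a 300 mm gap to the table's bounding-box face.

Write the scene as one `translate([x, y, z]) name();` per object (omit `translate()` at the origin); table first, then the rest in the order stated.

table();
translate([448, 74, 766]) open_box();
translate([-588, 158, 0]) stool();
translate([1608, 158, 0]) stool();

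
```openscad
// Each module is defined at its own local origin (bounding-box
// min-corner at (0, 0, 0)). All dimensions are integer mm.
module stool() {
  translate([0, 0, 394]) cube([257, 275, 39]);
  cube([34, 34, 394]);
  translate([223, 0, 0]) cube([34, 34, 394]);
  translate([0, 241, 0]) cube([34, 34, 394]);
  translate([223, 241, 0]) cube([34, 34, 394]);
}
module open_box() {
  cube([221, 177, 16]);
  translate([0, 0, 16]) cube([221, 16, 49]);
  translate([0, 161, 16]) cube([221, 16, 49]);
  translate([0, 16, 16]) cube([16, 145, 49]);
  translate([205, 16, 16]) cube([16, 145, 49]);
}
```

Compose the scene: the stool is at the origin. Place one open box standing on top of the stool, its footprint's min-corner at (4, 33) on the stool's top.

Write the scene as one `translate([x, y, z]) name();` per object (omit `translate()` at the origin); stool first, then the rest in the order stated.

stool();
translate([4, 33, 433]) open_box();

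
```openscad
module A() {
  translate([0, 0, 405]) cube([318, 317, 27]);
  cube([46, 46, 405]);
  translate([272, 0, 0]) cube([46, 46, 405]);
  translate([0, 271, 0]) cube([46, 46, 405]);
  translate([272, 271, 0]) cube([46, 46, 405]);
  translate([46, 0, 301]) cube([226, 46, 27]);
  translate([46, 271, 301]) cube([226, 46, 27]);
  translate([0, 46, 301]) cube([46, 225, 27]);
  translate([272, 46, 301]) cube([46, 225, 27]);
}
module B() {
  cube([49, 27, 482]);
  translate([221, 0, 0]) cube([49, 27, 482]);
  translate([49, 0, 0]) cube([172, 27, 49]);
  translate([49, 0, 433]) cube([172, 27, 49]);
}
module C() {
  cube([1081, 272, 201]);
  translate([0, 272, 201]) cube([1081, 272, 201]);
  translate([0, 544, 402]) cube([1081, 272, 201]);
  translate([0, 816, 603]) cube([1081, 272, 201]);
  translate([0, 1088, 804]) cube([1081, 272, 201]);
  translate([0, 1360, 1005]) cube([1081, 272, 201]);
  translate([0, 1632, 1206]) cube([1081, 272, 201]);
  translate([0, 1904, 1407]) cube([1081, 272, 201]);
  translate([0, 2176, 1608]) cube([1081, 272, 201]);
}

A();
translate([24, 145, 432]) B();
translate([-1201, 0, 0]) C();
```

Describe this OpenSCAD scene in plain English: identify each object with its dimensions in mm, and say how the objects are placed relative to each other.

A is a four-legged stool. The seat is a 318×317×27 mm slab whose top surface is at z = 432 mm; four square legs, each 46×46 mm in cross-section, run from the floor (z = 0) to the underside of the seat, each flush with a corner of the seat. Four stretchers, 46 mm wide and 27 mm tall, connect adjacent legs with their undersides at z = 301 mm, each running between the inner faces of the legs it joins and aligned with the legs' outer faces on the other axis.

B is a picture frame with a 172×384 mm rectangular opening (x by z) and a uniform 49 mm border on every side. Frame depth is 27 mm along y. It is built from two vertical stiles running the full outside height and two horizontal rails spanning the gap between the stiles.

C is a run of 9 identical solid stair steps. Each tread is 1081×272 mm and each step block is 201 mm high. Step 1 rests on the floor; step k is offset from step 1 by (k−1)×272 mm in y and (k−1)×201 mm in z.

The picture frame is on top of the stool, centred. The staircase is on the floor beside the stool on its −x side.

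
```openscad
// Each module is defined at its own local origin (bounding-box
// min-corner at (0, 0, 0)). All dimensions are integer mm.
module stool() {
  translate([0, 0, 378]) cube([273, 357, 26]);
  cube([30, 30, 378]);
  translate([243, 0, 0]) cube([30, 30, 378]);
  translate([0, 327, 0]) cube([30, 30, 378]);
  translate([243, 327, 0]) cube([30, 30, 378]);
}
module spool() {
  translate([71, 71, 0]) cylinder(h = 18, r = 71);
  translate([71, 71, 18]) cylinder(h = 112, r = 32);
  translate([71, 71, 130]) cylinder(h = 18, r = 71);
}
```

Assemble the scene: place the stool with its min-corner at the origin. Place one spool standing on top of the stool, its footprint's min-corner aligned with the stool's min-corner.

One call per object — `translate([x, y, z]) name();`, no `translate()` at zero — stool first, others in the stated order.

stool();
translate([0, 0, 404]) spool();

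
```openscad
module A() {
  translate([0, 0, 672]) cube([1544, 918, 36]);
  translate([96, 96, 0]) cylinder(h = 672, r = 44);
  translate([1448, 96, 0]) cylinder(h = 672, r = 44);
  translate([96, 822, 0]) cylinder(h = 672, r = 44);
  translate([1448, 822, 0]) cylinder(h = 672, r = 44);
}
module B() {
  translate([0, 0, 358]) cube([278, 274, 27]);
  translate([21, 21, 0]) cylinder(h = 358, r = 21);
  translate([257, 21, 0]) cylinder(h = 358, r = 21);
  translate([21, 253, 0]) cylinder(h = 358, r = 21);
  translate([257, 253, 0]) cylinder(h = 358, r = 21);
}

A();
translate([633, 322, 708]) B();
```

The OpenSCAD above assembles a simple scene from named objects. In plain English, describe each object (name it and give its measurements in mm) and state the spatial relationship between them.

A is a table with a 1544×918 mm rectangular top, 36 mm thick, top surface at z = 708 mm, supported by four round legs of 88 mm diameter, each leg's bounding box inset 52 mm from the nearest pair of top edges, running from the floor.

B is a four-legged stool. The seat is 278×274 mm, 27 mm thick, top at z = 385 mm. It stands on four round legs, each 42 mm in diameter, from z = 0 to the seat underside, each leg's axis is inset half a diameter from the nearest pair of seat edges (so the leg's bounding box is flush with the corner).

The stool is on top of the table, centred.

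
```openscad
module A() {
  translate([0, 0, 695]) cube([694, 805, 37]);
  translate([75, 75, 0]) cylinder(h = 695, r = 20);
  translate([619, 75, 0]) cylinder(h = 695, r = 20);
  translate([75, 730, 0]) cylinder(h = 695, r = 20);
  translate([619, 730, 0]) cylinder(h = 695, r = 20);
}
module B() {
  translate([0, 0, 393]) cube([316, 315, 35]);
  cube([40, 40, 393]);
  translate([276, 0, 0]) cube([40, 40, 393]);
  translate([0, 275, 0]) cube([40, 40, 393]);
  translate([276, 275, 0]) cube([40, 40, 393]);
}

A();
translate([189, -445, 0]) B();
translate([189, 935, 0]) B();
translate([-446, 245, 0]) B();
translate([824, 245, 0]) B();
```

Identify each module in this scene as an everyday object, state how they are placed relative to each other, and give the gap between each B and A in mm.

A is a table. B is a stool. Four stools sit around the table at the −y, +y, −x, +x sides. The gap between each stool and the table is 130 mm.

Each stool's nearest face is 130 mm from the table's bounding box.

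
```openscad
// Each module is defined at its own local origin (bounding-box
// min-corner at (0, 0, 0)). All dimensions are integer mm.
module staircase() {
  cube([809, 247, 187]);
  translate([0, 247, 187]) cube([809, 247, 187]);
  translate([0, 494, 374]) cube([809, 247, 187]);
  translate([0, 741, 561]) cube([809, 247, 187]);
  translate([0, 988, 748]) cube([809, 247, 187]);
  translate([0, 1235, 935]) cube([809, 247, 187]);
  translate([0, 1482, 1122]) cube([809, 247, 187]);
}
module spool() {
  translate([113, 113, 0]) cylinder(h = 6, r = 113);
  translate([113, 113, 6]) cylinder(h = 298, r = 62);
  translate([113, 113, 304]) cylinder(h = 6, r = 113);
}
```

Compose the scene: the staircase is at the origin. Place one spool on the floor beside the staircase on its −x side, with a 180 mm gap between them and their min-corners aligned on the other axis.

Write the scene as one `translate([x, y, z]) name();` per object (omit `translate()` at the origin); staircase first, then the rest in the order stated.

staircase();
translate([-406, 0, 0]) spool();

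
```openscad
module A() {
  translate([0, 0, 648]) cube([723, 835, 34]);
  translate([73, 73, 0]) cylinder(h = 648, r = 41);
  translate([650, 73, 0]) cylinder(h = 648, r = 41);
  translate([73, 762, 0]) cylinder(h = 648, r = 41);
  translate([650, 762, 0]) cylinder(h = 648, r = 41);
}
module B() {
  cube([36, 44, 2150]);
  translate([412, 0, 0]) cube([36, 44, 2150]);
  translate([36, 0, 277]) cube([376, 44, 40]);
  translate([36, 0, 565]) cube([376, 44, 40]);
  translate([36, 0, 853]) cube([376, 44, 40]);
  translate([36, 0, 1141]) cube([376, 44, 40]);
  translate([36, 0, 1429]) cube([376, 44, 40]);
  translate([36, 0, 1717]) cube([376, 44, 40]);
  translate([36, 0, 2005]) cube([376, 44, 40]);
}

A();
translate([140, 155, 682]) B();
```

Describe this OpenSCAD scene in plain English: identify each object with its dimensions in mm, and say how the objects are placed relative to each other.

A is a table with a 723×835 mm rectangular top, 34 mm thick, top surface at z = 682 mm, supported by four round legs of 82 mm diameter, each leg's bounding box inset 32 mm from the nearest pair of top edges, running from the floor.

B is a straight ladder. Two 36×44 mm vertical rails, 2150 mm tall, stand 448 mm apart (outside-to-outside) with their front faces coplanar on the −y side. 7 rungs, each 44 mm deep and 40 mm tall, span between the inner faces of the rails, front faces flush with the rails. The lowest rung's underside is at z = 277 mm and rungs are spaced 288 mm apart (underside to underside).

The ladder is on top of the table.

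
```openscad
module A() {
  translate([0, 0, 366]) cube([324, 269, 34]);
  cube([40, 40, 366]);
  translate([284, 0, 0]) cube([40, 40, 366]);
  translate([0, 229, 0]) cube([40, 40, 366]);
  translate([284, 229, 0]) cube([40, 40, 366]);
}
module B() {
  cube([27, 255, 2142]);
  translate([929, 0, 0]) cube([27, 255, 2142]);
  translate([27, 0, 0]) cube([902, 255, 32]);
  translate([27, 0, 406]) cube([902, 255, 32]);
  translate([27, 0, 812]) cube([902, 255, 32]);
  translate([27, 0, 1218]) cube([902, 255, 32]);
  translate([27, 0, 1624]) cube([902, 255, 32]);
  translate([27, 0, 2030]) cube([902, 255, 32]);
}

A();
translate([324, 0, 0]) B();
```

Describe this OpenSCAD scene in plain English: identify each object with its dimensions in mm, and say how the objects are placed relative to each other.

A is a four-legged stool. The seat is 324×269 mm, 34 mm thick, top at z = 400 mm. It stands on four square legs, each 40×40 mm in cross-section, from z = 0 to the seat underside, each flush with a corner of the seat.

B is an open bookshelf. Two side panels, each 27 mm thick, 255 mm deep and 2142 mm tall, stand 956 mm apart (outside-to-outside). Between them sit 6 shelves, each 32 mm thick and 255 mm deep, spanning the full gap between the sides. The bottom shelf rests on the floor (its underside at z = 0) and the clear gap between one shelf's top and the next shelf's underside is 374 mm.

The bookshelf is against the stool's +x side, with their −y faces flush.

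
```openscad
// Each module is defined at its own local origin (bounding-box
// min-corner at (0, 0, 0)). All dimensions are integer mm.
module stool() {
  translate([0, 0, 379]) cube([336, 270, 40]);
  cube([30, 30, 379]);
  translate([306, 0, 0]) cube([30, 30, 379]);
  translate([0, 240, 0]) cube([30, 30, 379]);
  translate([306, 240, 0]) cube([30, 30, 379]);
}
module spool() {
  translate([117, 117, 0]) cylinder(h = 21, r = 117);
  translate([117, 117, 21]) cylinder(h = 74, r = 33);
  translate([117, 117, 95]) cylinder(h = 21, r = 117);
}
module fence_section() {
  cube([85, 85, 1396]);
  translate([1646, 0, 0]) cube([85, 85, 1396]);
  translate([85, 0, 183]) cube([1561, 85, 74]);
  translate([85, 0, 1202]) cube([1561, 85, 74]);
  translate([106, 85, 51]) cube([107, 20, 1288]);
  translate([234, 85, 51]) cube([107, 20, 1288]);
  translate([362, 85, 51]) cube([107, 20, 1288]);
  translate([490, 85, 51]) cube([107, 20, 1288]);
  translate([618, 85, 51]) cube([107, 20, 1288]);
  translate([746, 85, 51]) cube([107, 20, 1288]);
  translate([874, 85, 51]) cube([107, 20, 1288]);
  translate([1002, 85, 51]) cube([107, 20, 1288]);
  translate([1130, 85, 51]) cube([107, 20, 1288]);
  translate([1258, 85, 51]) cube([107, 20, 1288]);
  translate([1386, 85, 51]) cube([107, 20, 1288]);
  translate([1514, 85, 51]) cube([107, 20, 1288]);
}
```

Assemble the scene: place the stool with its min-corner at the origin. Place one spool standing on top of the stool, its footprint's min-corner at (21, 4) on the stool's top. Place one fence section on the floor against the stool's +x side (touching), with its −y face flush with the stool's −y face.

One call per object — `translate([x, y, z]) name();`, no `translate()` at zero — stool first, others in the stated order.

stool();
translate([21, 4, 419]) spool();
translate([336, 0, 0]) fence_section();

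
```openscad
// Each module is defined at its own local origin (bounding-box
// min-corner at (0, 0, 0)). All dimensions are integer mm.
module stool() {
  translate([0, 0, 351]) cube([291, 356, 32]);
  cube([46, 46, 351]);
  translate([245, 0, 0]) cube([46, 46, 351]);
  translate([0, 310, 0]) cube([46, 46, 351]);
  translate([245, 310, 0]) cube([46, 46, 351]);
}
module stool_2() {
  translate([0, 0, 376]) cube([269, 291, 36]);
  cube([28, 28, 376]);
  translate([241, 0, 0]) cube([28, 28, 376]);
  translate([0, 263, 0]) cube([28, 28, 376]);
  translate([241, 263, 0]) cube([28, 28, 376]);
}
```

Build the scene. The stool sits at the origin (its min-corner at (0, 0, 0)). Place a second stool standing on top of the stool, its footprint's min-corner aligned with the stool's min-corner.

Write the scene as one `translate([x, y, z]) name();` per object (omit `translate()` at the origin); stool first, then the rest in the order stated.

stool();
translate([0, 0, 383]) stool_2();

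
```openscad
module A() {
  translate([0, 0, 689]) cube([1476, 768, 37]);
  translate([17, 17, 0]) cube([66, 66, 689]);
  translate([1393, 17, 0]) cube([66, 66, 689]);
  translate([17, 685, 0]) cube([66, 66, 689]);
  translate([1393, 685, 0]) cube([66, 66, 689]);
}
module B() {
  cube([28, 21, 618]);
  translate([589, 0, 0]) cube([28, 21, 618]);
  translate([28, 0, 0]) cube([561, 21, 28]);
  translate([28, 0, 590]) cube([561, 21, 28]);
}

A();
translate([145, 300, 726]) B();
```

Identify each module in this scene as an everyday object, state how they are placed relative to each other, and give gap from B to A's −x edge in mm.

The picture frame's min-x is at 145; the table's min-x is 0; gap = 145 mm.

A is a table. B is a picture frame. The picture frame is on top of the table. The gap from the picture frame to the table's −x edge is 145 mm.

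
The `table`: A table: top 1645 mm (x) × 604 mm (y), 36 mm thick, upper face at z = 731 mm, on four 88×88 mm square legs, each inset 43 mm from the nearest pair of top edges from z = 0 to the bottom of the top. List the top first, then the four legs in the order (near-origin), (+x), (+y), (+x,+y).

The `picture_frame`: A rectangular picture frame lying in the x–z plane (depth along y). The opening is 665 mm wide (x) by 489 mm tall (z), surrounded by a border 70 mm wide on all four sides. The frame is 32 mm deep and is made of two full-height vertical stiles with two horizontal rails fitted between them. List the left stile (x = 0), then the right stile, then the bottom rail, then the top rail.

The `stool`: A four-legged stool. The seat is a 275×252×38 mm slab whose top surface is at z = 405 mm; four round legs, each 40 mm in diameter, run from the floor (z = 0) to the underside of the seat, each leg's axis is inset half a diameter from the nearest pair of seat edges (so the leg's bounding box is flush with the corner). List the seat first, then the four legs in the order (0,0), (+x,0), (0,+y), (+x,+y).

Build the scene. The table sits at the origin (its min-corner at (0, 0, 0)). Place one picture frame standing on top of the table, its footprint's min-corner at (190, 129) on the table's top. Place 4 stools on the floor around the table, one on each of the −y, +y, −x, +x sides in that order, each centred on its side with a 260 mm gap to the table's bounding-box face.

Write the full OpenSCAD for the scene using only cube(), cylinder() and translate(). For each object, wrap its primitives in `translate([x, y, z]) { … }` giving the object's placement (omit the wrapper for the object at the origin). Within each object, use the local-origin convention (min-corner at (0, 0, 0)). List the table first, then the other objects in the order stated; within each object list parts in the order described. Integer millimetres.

translate([0, 0, 695]) cube([1645, 604, 36]);
translate([43, 43, 0]) cube([88, 88, 695]);
translate([1514, 43, 0]) cube([88, 88, 695]);
translate([43, 473, 0]) cube([88, 88, 695]);
translate([1514, 473, 0]) cube([88, 88, 695]);
translate([190, 129, 731]) {
  cube([70, 32, 629]);
  translate([735, 0, 0]) cube([70, 32, 629]);
  translate([70, 0, 0]) cube([665, 32, 70]);
  translate([70, 0, 559]) cube([665, 32, 70]);
}
translate([685, -512, 0]) {
  translate([0, 0, 367]) cube([275, 252, 38]);
  translate([20, 20, 0]) cylinder(h = 367, r = 20);
  translate([255, 20, 0]) cylinder(h = 367, r = 20);
  translate([20, 232, 0]) cylinder(h = 367, r = 20);
  translate([255, 232, 0]) cylinder(h = 367, r = 20);
}
translate([685, 864, 0]) {
  translate([0, 0, 367]) cube([275, 252, 38]);
  translate([20, 20, 0]) cylinder(h = 367, r = 20);
  translate([255, 20, 0]) cylinder(h = 367, r = 20);
  translate([20, 232, 0]) cylinder(h = 367, r = 20);
  translate([255, 232, 0]) cylinder(h = 367, r = 20);
}
translate([-535, 176, 0]) {
  translate([0, 0, 367]) cube([275, 252, 38]);
  translate([20, 20, 0]) cylinder(h = 367, r = 20);
  translate([255, 20, 0]) cylinder(h = 367, r = 20);
  translate([20, 232, 0]) cylinder(h = 367, r = 20);
  translate([255, 232, 0]) cylinder(h = 367, r = 20);
}
translate([1905, 176, 0]) {
  translate([0, 0, 367]) cube([275, 252, 38]);
  translate([20, 20, 0]) cylinder(h = 367, r = 20);
  translate([255, 20, 0]) cylinder(h = 367, r = 20);
  translate([20, 232, 0]) cylinder(h = 367, r = 20);
  translate([255, 232, 0]) cylinder(h = 367, r = 20);
}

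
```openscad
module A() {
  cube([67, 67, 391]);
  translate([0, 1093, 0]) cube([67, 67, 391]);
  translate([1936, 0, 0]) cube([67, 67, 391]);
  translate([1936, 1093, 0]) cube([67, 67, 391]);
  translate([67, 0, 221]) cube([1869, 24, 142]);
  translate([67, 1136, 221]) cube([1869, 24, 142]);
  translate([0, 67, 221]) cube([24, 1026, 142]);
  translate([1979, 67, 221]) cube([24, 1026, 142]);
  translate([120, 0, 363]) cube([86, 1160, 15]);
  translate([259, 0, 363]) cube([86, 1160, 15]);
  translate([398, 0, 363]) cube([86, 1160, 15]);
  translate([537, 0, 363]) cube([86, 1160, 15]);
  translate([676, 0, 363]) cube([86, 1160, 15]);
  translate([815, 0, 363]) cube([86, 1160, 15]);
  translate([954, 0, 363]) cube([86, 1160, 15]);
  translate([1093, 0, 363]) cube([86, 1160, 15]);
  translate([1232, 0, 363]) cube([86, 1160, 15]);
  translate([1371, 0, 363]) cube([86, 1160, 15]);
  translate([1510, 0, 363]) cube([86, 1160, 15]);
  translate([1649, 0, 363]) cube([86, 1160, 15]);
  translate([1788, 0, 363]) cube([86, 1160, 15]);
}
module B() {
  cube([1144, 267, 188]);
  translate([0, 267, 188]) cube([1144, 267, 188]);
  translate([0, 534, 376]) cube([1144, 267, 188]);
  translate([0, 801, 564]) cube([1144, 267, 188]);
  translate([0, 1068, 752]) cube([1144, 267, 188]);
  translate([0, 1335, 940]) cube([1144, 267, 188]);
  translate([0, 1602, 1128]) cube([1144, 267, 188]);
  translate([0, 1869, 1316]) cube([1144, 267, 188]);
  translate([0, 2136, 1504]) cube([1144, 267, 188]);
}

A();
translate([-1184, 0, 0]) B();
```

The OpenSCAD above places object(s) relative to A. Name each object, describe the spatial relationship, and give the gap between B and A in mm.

A is a bed frame. B is a staircase. The staircase is on the floor beside the bed frame on its −x side. The gap between the staircase and the bed frame is 40 mm.

The staircase's nearest face is 40 mm from the bed frame's −x face.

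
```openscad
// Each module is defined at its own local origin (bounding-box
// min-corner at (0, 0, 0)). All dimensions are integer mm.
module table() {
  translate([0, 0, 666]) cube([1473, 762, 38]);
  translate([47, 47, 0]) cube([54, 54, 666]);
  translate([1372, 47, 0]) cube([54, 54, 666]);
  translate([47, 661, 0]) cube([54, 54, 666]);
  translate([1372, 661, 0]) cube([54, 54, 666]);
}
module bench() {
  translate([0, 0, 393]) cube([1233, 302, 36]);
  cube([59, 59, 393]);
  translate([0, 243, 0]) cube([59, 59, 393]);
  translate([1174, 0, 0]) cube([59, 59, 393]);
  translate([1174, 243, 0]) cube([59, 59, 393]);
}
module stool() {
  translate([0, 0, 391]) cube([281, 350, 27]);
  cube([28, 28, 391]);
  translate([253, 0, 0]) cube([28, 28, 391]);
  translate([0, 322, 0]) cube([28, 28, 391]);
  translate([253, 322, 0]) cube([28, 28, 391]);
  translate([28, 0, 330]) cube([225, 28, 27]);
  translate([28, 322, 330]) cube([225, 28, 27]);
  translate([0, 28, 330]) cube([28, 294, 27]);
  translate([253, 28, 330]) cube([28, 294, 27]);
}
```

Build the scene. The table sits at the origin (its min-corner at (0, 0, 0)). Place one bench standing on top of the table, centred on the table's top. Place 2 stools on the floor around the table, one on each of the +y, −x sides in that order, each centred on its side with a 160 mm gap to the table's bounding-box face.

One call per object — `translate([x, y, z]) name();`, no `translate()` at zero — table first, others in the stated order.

table();
translate([120, 230, 704]) bench();
translate([596, 922, 0]) stool();
translate([-441, 206, 0]) stool();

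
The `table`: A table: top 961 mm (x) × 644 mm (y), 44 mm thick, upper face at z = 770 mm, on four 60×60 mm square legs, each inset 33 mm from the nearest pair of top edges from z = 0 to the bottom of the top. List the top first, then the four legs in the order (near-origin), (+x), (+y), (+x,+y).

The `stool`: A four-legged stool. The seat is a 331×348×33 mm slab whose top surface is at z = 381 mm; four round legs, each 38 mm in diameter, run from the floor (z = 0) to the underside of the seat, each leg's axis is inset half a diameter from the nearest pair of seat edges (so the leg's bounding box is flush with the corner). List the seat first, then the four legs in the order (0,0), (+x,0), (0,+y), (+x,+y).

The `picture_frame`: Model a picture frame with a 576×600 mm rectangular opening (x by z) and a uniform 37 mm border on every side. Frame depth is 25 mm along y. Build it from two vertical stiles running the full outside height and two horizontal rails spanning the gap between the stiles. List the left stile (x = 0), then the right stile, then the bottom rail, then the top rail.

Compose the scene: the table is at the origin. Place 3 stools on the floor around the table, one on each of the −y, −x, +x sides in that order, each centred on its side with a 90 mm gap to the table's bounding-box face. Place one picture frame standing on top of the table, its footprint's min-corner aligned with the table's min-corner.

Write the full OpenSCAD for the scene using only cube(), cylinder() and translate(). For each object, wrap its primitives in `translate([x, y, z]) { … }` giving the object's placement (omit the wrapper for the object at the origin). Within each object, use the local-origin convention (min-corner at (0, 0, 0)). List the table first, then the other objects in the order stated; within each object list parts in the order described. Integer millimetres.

translate([0, 0, 726]) cube([961, 644, 44]);
translate([33, 33, 0]) cube([60, 60, 726]);
translate([868, 33, 0]) cube([60, 60, 726]);
translate([33, 551, 0]) cube([60, 60, 726]);
translate([868, 551, 0]) cube([60, 60, 726]);
translate([315, -438, 0]) {
  translate([0, 0, 348]) cube([331, 348, 33]);
  translate([19, 19, 0]) cylinder(h = 348, r = 19);
  translate([312, 19, 0]) cylinder(h = 348, r = 19);
  translate([19, 329, 0]) cylinder(h = 348, r = 19);
  translate([312, 329, 0]) cylinder(h = 348, r = 19);
}
translate([-421, 148, 0]) {
  translate([0, 0, 348]) cube([331, 348, 33]);
  translate([19, 19, 0]) cylinder(h = 348, r = 19);
  translate([312, 19, 0]) cylinder(h = 348, r = 19);
  translate([19, 329, 0]) cylinder(h = 348, r = 19);
  translate([312, 329, 0]) cylinder(h = 348, r = 19);
}
translate([1051, 148, 0]) {
  translate([0, 0, 348]) cube([331, 348, 33]);
  translate([19, 19, 0]) cylinder(h = 348, r = 19);
  translate([312, 19, 0]) cylinder(h = 348, r = 19);
  translate([19, 329, 0]) cylinder(h = 348, r = 19);
  translate([312, 329, 0]) cylinder(h = 348, r = 19);
}
translate([0, 0, 770]) {
  cube([37, 25, 674]);
  translate([613, 0, 0]) cube([37, 25, 674]);
  translate([37, 0, 0]) cube([576, 25, 37]);
  translate([37, 0, 637]) cube([576, 25, 37]);
}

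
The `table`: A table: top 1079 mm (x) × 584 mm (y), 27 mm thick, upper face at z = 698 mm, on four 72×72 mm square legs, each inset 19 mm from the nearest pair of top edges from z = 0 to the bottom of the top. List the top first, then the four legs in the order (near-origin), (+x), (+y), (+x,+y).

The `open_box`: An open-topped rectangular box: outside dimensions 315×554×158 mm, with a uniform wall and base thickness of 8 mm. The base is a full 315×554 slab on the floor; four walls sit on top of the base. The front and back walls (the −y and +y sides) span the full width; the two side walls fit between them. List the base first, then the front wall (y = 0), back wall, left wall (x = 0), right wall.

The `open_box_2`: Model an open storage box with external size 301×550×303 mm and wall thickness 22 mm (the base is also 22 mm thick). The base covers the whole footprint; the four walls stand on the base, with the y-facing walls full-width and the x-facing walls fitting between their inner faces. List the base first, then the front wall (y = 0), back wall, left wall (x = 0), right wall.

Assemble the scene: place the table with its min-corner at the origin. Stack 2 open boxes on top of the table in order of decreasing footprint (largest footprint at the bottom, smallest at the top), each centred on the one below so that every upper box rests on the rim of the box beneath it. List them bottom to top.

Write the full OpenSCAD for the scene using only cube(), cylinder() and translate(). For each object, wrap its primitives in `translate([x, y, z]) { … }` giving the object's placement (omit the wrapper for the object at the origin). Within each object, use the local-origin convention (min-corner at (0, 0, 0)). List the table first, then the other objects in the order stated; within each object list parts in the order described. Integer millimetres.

translate([0, 0, 671]) cube([1079, 584, 27]);
translate([19, 19, 0]) cube([72, 72, 671]);
translate([988, 19, 0]) cube([72, 72, 671]);
translate([19, 493, 0]) cube([72, 72, 671]);
translate([988, 493, 0]) cube([72, 72, 671]);
translate([382, 15, 698]) {
  cube([315, 554, 8]);
  translate([0, 0, 8]) cube([315, 8, 150]);
  translate([0, 546, 8]) cube([315, 8, 150]);
  translate([0, 8, 8]) cube([8, 538, 150]);
  translate([307, 8, 8]) cube([8, 538, 150]);
}
translate([389, 17, 856]) {
  cube([301, 550, 22]);
  translate([0, 0, 22]) cube([301, 22, 281]);
  translate([0, 528, 22]) cube([301, 22, 281]);
  translate([0, 22, 22]) cube([22, 506, 281]);
  translate([279, 22, 22]) cube([22, 506, 281]);
}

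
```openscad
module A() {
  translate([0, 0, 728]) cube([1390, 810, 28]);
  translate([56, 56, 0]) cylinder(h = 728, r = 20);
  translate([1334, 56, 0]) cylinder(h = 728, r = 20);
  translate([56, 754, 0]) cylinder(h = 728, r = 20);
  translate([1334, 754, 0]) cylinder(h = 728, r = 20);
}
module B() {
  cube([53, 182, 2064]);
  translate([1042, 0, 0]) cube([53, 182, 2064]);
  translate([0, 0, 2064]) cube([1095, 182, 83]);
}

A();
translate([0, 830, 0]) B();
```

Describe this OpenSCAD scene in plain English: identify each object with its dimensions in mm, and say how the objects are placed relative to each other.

A is a rectangular dining table. The top is 1390×810×28 mm with its upper surface at z = 756 mm. It stands on four round legs of 40 mm diameter, each leg's bounding box inset 36 mm from the nearest pair of top edges, running from the floor to the underside of the top.

B is a door frame. The clear opening is 989 mm wide and 2064 mm high. Two 53 mm wide jambs, 182 mm deep, stand either side of the opening from the floor to the top of the opening. A 83 mm thick head sits across the top of both jambs, spanning the full outside width of the frame.

The door frame is on the floor beside the table on its +y side.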